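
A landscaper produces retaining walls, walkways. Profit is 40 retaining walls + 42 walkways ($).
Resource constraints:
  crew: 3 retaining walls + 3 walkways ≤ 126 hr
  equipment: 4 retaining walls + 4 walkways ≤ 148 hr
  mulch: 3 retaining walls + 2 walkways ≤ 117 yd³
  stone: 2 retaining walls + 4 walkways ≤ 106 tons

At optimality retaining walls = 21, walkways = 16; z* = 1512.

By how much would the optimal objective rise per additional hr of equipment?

At the optimum: crew uses 111 of 126 (slack = 15); equipment uses 148 of 148 (binding); mulch uses 95 of 117 (slack = 22); stone uses 106 of 106 (binding).
By complementary slackness, y = 0 for the non-binding constraints.
Dual feasibility on the basic columns requires 4·y_equipment + 2·y_stone = 40, 4·y_equipment + 4·y_stone = 42.
This yields shadow prices y_equipment = 9.5, y_stone = 1.
Shadow price of equipment = 9.5.

9.5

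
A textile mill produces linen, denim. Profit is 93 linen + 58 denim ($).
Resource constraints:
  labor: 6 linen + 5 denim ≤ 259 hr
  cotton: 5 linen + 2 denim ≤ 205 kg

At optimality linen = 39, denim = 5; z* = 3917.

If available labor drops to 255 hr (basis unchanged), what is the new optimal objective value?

At the optimum: labor uses 259 of 259 (binding); cotton uses 205 of 205 (binding).
The binding rows give the dual system: 6·y_labor + 5·y_cotton = 93 and 5·y_labor + 2·y_cotton = 58.
→ y_labor = 8 and y_cotton = 9.
Δz = y_labor·Δb = 8 × (-4) = -32, so new z* = 3917 − 32 = 3885.

3885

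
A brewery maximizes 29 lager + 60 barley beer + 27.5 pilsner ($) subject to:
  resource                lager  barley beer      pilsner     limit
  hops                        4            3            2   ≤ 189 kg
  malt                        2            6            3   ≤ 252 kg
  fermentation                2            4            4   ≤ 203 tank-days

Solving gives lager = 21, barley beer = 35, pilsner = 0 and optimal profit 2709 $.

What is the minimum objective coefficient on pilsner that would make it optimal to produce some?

At the optimum: hops uses 189 of 189 (binding); malt uses 252 of 252 (binding); fermentation uses 182 of 203 (slack = 21).
By complementary slackness, y = 0 for the non-binding constraint.
Dual feasibility on the basic columns requires 4·y_hops + 2·y_malt = 29, 3·y_hops + 6·y_malt = 60.
Solving: y_hops = 3, y_malt = 8.5.
pilsner enters the basis when its profit ≥ yᵀa₃ = 3·2 + 8.5·3 = 31.5.

31.5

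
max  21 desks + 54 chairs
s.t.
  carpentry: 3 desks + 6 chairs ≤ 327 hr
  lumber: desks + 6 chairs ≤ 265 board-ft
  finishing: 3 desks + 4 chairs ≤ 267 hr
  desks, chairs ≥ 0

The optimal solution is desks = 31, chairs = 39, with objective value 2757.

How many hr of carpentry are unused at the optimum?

0

carpentry used = 3·31 + 6·39 = 327; slack = 327 − 327 = 0.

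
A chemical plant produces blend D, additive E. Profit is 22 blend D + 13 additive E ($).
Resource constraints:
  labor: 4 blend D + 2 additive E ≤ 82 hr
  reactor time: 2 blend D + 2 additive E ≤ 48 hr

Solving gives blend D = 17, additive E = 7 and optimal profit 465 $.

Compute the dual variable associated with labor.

Check each constraint at x*: labor 82/82 (tight); reactor time 48/48 (tight).
Dual feasibility on the basic columns requires 4·y_labor + 2·y_reactor time = 22, 2·y_labor + 2·y_reactor time = 13.
→ y_labor = 4.5 and y_reactor time = 2.
Shadow price of labor = 4.5.

4.5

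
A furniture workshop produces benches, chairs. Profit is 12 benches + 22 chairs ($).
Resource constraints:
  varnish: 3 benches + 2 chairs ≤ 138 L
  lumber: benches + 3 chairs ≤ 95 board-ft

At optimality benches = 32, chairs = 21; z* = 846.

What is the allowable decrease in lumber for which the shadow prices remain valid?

Binding constraints: varnish, lumber. The basis is B = [[3,2],[1,3]] with det 7.
Per unit decrease in lumber, x* moves by d = (0.2857, -0.4286).
The basis stays optimal until chairs reaches 0; allowable decrease = 49 board-ft.

49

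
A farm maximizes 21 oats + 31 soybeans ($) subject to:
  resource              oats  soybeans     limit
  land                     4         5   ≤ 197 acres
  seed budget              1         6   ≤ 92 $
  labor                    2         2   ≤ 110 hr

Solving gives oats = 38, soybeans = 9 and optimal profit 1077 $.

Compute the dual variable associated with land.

At the optimum: land uses 197 of 197 (binding); seed budget uses 92 of 92 (binding); labor uses 94 of 110 (slack = 16).
Slack constraints have shadow price 0 (complementary slackness).
Dual feasibility on the basic columns requires 4·y_land + 1·y_seed budget = 21, 5·y_land + 6·y_seed budget = 31.
Solving: y_land = 5, y_seed budget = 1.
Shadow price of land = 5.

5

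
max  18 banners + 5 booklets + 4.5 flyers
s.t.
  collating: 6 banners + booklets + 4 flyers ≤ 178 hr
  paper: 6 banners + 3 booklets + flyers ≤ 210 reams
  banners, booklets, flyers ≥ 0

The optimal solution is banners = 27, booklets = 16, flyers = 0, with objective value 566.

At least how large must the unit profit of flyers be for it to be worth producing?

9

Check each constraint at x*: collating 178/178 (tight); paper 210/210 (tight).
The binding rows give the dual system: 6·y_collating + 6·y_paper = 18 and 1·y_collating + 3·y_paper = 5.
This yields shadow prices y_collating = 2, y_paper = 1.
flyers enters the basis when its profit ≥ yᵀa₃ = 2·4 + 1·1 = 9.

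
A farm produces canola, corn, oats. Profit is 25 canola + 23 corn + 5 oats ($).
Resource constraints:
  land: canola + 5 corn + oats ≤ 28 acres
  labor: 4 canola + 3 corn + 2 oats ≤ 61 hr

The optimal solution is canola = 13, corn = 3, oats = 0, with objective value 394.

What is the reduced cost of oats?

-8

Both land and labor are binding at x*.
Dual feasibility on the basic columns requires 1·y_land + 4·y_labor = 25, 5·y_land + 3·y_labor = 23.
Solving: y_land = 1, y_labor = 6.
Reduced cost of oats: c₃ − yᵀa₃ = 5 − (1·1 + 6·2) = 5 − 13 = -8.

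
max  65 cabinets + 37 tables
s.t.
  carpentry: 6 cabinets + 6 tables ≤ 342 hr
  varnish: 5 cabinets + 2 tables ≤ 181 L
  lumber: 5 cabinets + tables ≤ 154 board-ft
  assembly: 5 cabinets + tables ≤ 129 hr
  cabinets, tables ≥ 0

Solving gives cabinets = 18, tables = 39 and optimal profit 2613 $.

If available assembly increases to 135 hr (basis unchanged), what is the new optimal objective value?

2655

At the optimum: carpentry uses 342 of 342 (binding); varnish uses 168 of 181 (slack = 13); lumber uses 129 of 154 (slack = 25); assembly uses 129 of 129 (binding).
Slack constraints have shadow price 0 (complementary slackness).
The binding rows give the dual system: 6·y_carpentry + 5·y_assembly = 65 and 6·y_carpentry + 1·y_assembly = 37.
This yields shadow prices y_carpentry = 5, y_assembly = 7.
Δz = y_assembly·Δb = 7 × (6) = 42, so new z* = 2613 + 42 = 2655.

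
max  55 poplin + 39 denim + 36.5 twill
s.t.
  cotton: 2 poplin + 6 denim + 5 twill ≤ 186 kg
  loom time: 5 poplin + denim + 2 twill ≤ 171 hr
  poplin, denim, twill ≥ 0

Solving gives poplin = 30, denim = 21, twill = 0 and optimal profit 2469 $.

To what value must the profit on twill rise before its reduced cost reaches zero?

Both cotton and loom time are binding at x*.
From A_Bᵀ y = c: 2·y_cotton + 5·y_loom time = 55; 6·y_cotton + 1·y_loom time = 39.
This yields shadow prices y_cotton = 5, y_loom time = 9.
twill enters the basis when its profit ≥ yᵀa₃ = 5·5 + 9·2 = 43.

43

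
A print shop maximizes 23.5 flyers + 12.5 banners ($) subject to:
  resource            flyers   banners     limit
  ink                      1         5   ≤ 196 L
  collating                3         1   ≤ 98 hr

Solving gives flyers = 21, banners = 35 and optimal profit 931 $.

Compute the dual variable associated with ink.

1

Check each constraint at x*: ink 196/196 (tight); collating 98/98 (tight).
Dual feasibility on the basic columns requires 1·y_ink + 3·y_collating = 23.5, 5·y_ink + 1·y_collating = 12.5.
This yields shadow prices y_ink = 1, y_collating = 7.5.
Shadow price of ink = 1.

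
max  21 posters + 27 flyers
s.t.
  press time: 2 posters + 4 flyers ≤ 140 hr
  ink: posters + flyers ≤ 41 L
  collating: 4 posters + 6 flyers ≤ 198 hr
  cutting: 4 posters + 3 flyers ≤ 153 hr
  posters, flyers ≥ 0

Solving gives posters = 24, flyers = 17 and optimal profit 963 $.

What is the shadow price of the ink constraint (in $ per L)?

At the optimum: press time uses 116 of 140 (slack = 24); ink uses 41 of 41 (binding); collating uses 198 of 198 (binding); cutting uses 147 of 153 (slack = 6).
By complementary slackness, y = 0 for the non-binding constraints.
The binding rows give the dual system: 1·y_ink + 4·y_collating = 21 and 1·y_ink + 6·y_collating = 27.
→ y_ink = 9 and y_collating = 3.
Shadow price of ink = 9.

9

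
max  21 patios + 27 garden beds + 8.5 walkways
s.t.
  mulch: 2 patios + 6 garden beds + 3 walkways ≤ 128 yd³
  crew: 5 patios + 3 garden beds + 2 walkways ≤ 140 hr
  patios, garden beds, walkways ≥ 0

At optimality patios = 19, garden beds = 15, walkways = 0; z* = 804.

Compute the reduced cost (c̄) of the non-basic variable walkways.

-6.5

Check each constraint at x*: mulch 128/128 (tight); crew 140/140 (tight).
Dual feasibility on the basic columns requires 2·y_mulch + 5·y_crew = 21, 6·y_mulch + 3·y_crew = 27.
Solving: y_mulch = 3, y_crew = 3.
Reduced cost of walkways: c₃ − yᵀa₃ = 8.5 − (3·3 + 3·2) = 8.5 − 15 = -6.5.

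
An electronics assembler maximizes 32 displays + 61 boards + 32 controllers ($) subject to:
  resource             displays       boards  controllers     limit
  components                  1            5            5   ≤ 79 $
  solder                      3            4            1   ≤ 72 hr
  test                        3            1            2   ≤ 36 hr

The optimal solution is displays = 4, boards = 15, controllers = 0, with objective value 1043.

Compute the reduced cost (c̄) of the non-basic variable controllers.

-2

Check each constraint at x*: components 79/79 (tight); solder 72/72 (tight); test 27/36 (slack 9).
Since test is not tight, its dual is 0.
The binding rows give the dual system: 1·y_components + 3·y_solder = 32 and 5·y_components + 4·y_solder = 61.
Solving: y_components = 5, y_solder = 9.
Reduced cost of controllers: c₃ − yᵀa₃ = 32 − (5·5 + 9·1) = 32 − 34 = -2.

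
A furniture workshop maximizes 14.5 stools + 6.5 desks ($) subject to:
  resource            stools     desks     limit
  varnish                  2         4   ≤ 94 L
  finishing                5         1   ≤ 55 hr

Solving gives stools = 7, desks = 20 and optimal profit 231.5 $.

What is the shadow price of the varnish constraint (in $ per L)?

1

Check each constraint at x*: varnish 94/94 (tight); finishing 55/55 (tight).
Dual feasibility on the basic columns requires 2·y_varnish + 5·y_finishing = 14.5, 4·y_varnish + 1·y_finishing = 6.5.
→ y_varnish = 1 and y_finishing = 2.5.
Shadow price of varnish = 1.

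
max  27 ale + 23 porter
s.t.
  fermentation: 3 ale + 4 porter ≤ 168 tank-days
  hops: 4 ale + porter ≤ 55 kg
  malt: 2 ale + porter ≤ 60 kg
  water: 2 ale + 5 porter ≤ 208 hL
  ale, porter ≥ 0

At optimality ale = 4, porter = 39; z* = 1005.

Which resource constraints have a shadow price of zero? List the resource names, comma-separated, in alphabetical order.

malt, water

fermentation: 168/168 (binding)
hops: 55/55 (binding)
malt: 47/60 (slack 13)
water: 203/208 (slack 5)
By complementary slackness, a constraint with positive slack has shadow price 0 → malt, water.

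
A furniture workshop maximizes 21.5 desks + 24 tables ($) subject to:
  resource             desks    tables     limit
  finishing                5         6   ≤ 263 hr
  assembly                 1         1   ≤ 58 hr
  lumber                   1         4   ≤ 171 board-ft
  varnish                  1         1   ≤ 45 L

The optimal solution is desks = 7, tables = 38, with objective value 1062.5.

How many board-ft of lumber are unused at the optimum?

12

lumber used = 1·7 + 4·38 = 159; slack = 171 − 159 = 12.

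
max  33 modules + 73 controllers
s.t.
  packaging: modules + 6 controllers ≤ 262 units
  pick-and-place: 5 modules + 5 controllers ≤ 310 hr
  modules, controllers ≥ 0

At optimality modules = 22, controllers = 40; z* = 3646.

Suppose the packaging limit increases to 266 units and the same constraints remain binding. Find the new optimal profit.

Check each constraint at x*: packaging 262/262 (tight); pick-and-place 310/310 (tight).
The binding rows give the dual system: 1·y_packaging + 5·y_pick-and-place = 33 and 6·y_packaging + 5·y_pick-and-place = 73.
→ y_packaging = 8 and y_pick-and-place = 5.
Δz = y_packaging·Δb = 8 × (4) = 32, so new z* = 3646 + 32 = 3678.

3678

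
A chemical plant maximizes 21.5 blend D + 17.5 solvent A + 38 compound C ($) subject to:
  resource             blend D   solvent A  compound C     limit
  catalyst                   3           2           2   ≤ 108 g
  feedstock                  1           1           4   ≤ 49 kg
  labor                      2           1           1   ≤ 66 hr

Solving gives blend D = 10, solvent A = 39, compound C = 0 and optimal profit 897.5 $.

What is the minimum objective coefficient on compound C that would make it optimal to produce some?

46

Check each constraint at x*: catalyst 108/108 (tight); feedstock 49/49 (tight); labor 59/66 (slack 7).
Since labor is not tight, its dual is 0.
The binding rows give the dual system: 3·y_catalyst + 1·y_feedstock = 21.5 and 2·y_catalyst + 1·y_feedstock = 17.5.
→ y_catalyst = 4 and y_feedstock = 9.5.
compound C enters the basis when its profit ≥ yᵀa₃ = 4·2 + 9.5·4 = 46.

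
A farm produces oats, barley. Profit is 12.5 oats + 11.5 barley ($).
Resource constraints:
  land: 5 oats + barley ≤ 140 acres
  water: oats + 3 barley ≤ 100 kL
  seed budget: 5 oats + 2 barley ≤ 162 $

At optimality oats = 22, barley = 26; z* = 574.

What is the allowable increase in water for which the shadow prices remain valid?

143

Binding constraints: water, seed budget. The basis is B = [[1,3],[5,2]] with det -13.
Per unit increase in water, x* moves by d = (-0.1538, 0.3846).
The basis stays optimal until oats reaches 0; allowable increase = 143 kL.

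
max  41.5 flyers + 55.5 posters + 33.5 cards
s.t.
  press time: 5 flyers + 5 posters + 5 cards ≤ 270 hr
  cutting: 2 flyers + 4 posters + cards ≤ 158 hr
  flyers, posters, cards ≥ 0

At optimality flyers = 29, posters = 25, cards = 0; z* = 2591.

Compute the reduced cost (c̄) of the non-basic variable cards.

-1

Check each constraint at x*: press time 270/270 (tight); cutting 158/158 (tight).
From A_Bᵀ y = c: 5·y_press time + 2·y_cutting = 41.5; 5·y_press time + 4·y_cutting = 55.5.
This yields shadow prices y_press time = 5.5, y_cutting = 7.
Reduced cost of cards: c₃ − yᵀa₃ = 33.5 − (5.5·5 + 7·1) = 33.5 − 34.5 = -1.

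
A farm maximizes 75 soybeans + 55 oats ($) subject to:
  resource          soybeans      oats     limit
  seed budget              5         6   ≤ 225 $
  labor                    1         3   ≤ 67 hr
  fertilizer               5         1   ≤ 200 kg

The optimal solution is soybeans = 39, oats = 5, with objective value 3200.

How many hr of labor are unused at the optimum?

labor used = 1·39 + 3·5 = 54; slack = 67 − 54 = 13.

13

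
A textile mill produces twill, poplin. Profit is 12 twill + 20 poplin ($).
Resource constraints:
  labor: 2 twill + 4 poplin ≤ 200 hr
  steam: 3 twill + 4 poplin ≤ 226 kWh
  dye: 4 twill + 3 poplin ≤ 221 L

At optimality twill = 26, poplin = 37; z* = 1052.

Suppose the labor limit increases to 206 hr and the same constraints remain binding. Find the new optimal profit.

1070

Check each constraint at x*: labor 200/200 (tight); steam 226/226 (tight); dye 215/221 (slack 6).
Since dye is not tight, its dual is 0.
From A_Bᵀ y = c: 2·y_labor + 3·y_steam = 12; 4·y_labor + 4·y_steam = 20.
Solving: y_labor = 3, y_steam = 2.
Δz = y_labor·Δb = 3 × (6) = 18, so new z* = 1052 + 18 = 1070.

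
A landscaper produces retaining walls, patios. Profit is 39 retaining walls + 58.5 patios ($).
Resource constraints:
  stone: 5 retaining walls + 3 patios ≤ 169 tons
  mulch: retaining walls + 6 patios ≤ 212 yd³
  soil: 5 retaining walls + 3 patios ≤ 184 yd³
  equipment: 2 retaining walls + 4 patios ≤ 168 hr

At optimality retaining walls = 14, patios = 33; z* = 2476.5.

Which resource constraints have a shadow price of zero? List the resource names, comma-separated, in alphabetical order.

equipment, soil

stone: 169/169 (binding)
mulch: 212/212 (binding)
soil: 169/184 (slack 15)
equipment: 160/168 (slack 8)
By complementary slackness, a constraint with positive slack has shadow price 0 → equipment, soil.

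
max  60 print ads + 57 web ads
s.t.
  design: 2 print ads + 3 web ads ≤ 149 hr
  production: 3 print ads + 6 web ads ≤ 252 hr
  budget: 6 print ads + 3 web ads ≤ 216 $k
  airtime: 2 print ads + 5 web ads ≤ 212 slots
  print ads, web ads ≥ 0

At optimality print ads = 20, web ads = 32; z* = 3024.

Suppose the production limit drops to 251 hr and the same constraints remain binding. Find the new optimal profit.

Binding: production and budget. Non-binding: design (13 unused), airtime (12 unused).
By complementary slackness, y = 0 for the non-binding constraints.
The binding rows give the dual system: 3·y_production + 6·y_budget = 60 and 6·y_production + 3·y_budget = 57.
Solving: y_production = 6, y_budget = 7.
Δz = y_production·Δb = 6 × (-1) = -6, so new z* = 3024 − 6 = 3018.

3018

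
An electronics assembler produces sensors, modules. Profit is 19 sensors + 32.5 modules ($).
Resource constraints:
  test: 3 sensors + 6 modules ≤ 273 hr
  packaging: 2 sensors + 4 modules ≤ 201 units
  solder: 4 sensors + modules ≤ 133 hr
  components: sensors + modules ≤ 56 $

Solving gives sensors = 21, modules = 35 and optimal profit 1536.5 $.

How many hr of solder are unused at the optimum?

14

solder used = 4·21 + 1·35 = 119; slack = 133 − 119 = 14.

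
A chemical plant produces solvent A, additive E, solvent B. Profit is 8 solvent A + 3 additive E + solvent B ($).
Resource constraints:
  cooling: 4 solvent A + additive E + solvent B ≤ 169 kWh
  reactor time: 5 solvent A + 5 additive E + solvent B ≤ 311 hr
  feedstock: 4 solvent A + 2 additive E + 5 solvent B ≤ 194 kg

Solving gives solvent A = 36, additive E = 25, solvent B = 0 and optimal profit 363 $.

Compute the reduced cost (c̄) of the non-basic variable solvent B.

Binding: cooling and feedstock. Non-binding: reactor time (6 unused).
Since reactor time is not tight, its dual is 0.
The binding rows give the dual system: 4·y_cooling + 4·y_feedstock = 8 and 1·y_cooling + 2·y_feedstock = 3.
→ y_cooling = 1 and y_feedstock = 1.
Reduced cost of solvent B: c₃ − yᵀa₃ = 1 − (1·1 + 1·5) = 1 − 6 = -5.

-5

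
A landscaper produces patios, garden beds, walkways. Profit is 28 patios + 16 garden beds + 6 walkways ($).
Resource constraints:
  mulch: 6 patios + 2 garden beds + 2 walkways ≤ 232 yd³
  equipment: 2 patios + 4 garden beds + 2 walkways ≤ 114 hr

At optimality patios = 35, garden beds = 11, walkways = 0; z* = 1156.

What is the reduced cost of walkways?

-6

At the optimum: mulch uses 232 of 232 (binding); equipment uses 114 of 114 (binding).
The binding rows give the dual system: 6·y_mulch + 2·y_equipment = 28 and 2·y_mulch + 4·y_equipment = 16.
Solving: y_mulch = 4, y_equipment = 2.
Reduced cost of walkways: c₃ − yᵀa₃ = 6 − (4·2 + 2·2) = 6 − 12 = -6.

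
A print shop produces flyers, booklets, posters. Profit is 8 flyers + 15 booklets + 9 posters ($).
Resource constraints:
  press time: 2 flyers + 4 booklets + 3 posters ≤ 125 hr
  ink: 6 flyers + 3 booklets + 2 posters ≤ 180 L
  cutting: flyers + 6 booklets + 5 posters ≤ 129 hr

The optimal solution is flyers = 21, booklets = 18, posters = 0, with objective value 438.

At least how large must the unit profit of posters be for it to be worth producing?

Binding: ink and cutting. Non-binding: press time (11 unused).
By complementary slackness, y = 0 for the non-binding constraint.
From A_Bᵀ y = c: 6·y_ink + 1·y_cutting = 8; 3·y_ink + 6·y_cutting = 15.
→ y_ink = 1 and y_cutting = 2.
posters enters the basis when its profit ≥ yᵀa₃ = 1·2 + 2·5 = 12.

12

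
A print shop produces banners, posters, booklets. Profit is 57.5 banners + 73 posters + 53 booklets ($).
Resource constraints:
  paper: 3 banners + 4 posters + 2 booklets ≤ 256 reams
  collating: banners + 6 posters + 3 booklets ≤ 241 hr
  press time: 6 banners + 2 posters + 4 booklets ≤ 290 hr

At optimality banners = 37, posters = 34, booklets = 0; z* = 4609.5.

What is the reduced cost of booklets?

-7.5

At the optimum: paper uses 247 of 256 (slack = 9); collating uses 241 of 241 (binding); press time uses 290 of 290 (binding).
Slack constraints have shadow price 0 (complementary slackness).
Dual feasibility on the basic columns requires 1·y_collating + 6·y_press time = 57.5, 6·y_collating + 2·y_press time = 73.
Solving: y_collating = 9.5, y_press time = 8.
Reduced cost of booklets: c₃ − yᵀa₃ = 53 − (9.5·3 + 8·4) = 53 − 60.5 = -7.5.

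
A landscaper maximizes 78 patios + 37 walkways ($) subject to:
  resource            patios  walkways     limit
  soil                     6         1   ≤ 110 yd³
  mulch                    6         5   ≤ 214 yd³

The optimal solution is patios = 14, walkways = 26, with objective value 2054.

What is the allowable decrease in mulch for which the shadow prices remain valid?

104

Binding constraints: soil, mulch. The basis is B = [[6,1],[6,5]] with det 24.
Per unit decrease in mulch, x* moves by d = (0.0417, -0.25).
The basis stays optimal until walkways reaches 0; allowable decrease = 104 yd³.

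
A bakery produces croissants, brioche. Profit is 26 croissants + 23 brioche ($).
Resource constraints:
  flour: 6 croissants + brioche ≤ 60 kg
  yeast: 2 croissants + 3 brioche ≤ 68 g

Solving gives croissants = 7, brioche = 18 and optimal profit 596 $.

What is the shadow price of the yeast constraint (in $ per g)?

Both flour and yeast are binding at x*.
The binding rows give the dual system: 6·y_flour + 2·y_yeast = 26 and 1·y_flour + 3·y_yeast = 23.
This yields shadow prices y_flour = 2, y_yeast = 7.
Shadow price of yeast = 7.

7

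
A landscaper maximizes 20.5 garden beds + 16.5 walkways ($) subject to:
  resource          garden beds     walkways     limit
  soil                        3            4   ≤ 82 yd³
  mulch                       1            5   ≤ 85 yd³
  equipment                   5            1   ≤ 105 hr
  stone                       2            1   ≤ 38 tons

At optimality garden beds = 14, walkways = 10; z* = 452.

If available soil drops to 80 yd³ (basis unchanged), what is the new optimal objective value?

At the optimum: soil uses 82 of 82 (binding); mulch uses 64 of 85 (slack = 21); equipment uses 80 of 105 (slack = 25); stone uses 38 of 38 (binding).
By complementary slackness, y = 0 for the non-binding constraints.
The binding rows give the dual system: 3·y_soil + 2·y_stone = 20.5 and 4·y_soil + 1·y_stone = 16.5.
→ y_soil = 2.5 and y_stone = 6.5.
Δz = y_soil·Δb = 2.5 × (-2) = -5, so new z* = 452 − 5 = 447.

447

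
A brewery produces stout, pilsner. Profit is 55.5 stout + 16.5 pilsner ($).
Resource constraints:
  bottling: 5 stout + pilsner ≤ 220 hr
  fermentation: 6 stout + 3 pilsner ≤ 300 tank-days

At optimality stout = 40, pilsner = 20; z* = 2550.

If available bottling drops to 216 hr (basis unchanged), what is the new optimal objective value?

2520

Check each constraint at x*: bottling 220/220 (tight); fermentation 300/300 (tight).
From A_Bᵀ y = c: 5·y_bottling + 6·y_fermentation = 55.5; 1·y_bottling + 3·y_fermentation = 16.5.
Solving: y_bottling = 7.5, y_fermentation = 3.
Δz = y_bottling·Δb = 7.5 × (-4) = -30, so new z* = 2550 − 30 = 2520.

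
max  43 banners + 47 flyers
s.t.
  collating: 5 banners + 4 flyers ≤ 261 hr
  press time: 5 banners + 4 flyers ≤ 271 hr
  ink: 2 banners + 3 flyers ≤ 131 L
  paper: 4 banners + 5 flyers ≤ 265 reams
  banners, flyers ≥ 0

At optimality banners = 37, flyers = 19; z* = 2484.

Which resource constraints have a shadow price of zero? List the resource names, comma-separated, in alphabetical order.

collating: 261/261 (binding)
press time: 261/271 (slack 10)
ink: 131/131 (binding)
paper: 243/265 (slack 22)
By complementary slackness, a constraint with positive slack has shadow price 0 → paper, press time.

paper, press time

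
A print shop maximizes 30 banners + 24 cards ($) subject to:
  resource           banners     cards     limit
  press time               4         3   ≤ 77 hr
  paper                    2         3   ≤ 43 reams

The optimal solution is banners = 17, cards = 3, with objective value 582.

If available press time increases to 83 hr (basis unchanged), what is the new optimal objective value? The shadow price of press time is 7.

Δb = 6, so new z* = 582 + (7)·(6) = 582 + 42 = 624.

624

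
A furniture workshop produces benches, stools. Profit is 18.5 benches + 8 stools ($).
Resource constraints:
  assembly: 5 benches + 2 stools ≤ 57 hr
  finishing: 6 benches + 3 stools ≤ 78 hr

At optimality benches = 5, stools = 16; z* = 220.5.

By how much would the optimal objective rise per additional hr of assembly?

2.5

At the optimum: assembly uses 57 of 57 (binding); finishing uses 78 of 78 (binding).
From A_Bᵀ y = c: 5·y_assembly + 6·y_finishing = 18.5; 2·y_assembly + 3·y_finishing = 8.
This yields shadow prices y_assembly = 2.5, y_finishing = 1.
Shadow price of assembly = 2.5.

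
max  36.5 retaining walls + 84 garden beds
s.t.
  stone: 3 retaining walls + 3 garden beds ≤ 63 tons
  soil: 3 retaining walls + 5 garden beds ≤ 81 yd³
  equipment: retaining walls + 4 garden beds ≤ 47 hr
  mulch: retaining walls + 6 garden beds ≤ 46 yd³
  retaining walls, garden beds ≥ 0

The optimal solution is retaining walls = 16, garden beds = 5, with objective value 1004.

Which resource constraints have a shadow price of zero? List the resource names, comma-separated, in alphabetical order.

equipment, soil

stone: 63/63 (binding)
soil: 73/81 (slack 8)
equipment: 36/47 (slack 11)
mulch: 46/46 (binding)
By complementary slackness, a constraint with positive slack has shadow price 0 → equipment, soil.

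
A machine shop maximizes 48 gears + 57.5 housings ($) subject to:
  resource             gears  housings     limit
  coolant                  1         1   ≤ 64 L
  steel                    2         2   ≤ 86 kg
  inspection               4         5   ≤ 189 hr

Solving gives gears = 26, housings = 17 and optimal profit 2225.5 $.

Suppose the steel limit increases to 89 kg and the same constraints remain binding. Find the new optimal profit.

2240.5

Check each constraint at x*: coolant 43/64 (slack 21); steel 86/86 (tight); inspection 189/189 (tight).
Since coolant is not tight, its dual is 0.
Dual feasibility on the basic columns requires 2·y_steel + 4·y_inspection = 48, 2·y_steel + 5·y_inspection = 57.5.
→ y_steel = 5 and y_inspection = 9.5.
Δz = y_steel·Δb = 5 × (3) = 15, so new z* = 2225.5 + 15 = 2240.5.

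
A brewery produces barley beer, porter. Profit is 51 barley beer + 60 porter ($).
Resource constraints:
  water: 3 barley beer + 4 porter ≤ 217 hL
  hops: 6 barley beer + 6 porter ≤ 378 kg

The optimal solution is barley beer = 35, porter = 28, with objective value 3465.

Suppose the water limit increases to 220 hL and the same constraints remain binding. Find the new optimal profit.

Check each constraint at x*: water 217/217 (tight); hops 378/378 (tight).
Dual feasibility on the basic columns requires 3·y_water + 6·y_hops = 51, 4·y_water + 6·y_hops = 60.
→ y_water = 9 and y_hops = 4.
Δz = y_water·Δb = 9 × (3) = 27, so new z* = 3465 + 27 = 3492.

3492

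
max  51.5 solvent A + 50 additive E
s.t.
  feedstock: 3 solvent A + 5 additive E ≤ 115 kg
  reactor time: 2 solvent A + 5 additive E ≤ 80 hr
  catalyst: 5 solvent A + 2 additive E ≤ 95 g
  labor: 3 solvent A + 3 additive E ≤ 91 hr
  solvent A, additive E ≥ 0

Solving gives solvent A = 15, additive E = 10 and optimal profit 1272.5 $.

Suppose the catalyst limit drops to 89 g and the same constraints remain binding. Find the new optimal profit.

At the optimum: feedstock uses 95 of 115 (slack = 20); reactor time uses 80 of 80 (binding); catalyst uses 95 of 95 (binding); labor uses 75 of 91 (slack = 16).
By complementary slackness, y = 0 for the non-binding constraints.
The binding rows give the dual system: 2·y_reactor time + 5·y_catalyst = 51.5 and 5·y_reactor time + 2·y_catalyst = 50.
This yields shadow prices y_reactor time = 7, y_catalyst = 7.5.
Δz = y_catalyst·Δb = 7.5 × (-6) = -45, so new z* = 1272.5 − 45 = 1227.5.

1227.5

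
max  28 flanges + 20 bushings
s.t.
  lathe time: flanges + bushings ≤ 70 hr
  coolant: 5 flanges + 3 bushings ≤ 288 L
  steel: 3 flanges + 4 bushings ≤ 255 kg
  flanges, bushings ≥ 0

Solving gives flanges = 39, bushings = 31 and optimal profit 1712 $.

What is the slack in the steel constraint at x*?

steel used = 3·39 + 4·31 = 241; slack = 255 − 241 = 14.

14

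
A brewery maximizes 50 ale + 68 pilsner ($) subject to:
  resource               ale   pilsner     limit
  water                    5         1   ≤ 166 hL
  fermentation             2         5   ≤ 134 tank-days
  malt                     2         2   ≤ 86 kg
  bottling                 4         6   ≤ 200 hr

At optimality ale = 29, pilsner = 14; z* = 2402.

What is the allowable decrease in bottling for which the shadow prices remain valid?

3.5

Binding constraints: malt, bottling. The basis is B = [[2,2],[4,6]] with det 4.
Per unit decrease in bottling, x* moves by d = (0.5, -0.5).
The basis stays optimal until water becomes binding; allowable decrease = 3.5 hr.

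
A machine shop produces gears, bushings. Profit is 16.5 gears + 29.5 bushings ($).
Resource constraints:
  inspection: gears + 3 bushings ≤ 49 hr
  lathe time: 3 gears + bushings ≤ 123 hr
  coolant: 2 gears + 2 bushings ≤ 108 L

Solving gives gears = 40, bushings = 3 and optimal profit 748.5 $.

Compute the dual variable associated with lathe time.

2.5

At the optimum: inspection uses 49 of 49 (binding); lathe time uses 123 of 123 (binding); coolant uses 86 of 108 (slack = 22).
Slack constraints have shadow price 0 (complementary slackness).
From A_Bᵀ y = c: 1·y_inspection + 3·y_lathe time = 16.5; 3·y_inspection + 1·y_lathe time = 29.5.
Solving: y_inspection = 9, y_lathe time = 2.5.
Shadow price of lathe time = 2.5.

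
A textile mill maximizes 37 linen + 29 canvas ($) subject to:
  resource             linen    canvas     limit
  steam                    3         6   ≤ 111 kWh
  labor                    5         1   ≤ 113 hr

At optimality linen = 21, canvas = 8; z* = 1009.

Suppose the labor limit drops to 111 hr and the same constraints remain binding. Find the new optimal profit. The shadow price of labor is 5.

999

Δb = -2, so new z* = 1009 + (5)·(-2) = 1009 − 10 = 999.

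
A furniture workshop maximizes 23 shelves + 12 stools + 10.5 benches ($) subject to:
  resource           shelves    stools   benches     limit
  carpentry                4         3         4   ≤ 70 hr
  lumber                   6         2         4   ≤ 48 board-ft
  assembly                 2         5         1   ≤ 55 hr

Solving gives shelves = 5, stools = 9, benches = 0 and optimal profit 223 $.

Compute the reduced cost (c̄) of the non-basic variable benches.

Binding: lumber and assembly. Non-binding: carpentry (23 unused).
Since carpentry is not tight, its dual is 0.
Dual feasibility on the basic columns requires 6·y_lumber + 2·y_assembly = 23, 2·y_lumber + 5·y_assembly = 12.
This yields shadow prices y_lumber = 3.5, y_assembly = 1.
Reduced cost of benches: c₃ − yᵀa₃ = 10.5 − (3.5·4 + 1·1) = 10.5 − 15 = -4.5.

-4.5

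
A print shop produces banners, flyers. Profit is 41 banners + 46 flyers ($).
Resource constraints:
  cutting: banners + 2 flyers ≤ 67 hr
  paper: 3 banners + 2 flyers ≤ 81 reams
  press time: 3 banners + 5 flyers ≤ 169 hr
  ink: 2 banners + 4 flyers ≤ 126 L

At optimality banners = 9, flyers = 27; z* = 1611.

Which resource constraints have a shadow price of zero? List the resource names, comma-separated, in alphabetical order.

cutting, press time

cutting: 63/67 (slack 4)
paper: 81/81 (binding)
press time: 162/169 (slack 7)
ink: 126/126 (binding)
By complementary slackness, a constraint with positive slack has shadow price 0 → cutting, press time.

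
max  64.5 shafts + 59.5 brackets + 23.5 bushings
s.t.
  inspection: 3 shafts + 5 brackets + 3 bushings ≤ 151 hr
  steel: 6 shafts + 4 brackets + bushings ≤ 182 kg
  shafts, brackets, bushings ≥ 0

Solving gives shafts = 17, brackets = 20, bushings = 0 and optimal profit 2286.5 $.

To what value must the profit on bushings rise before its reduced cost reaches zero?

Both inspection and steel are binding at x*.
The binding rows give the dual system: 3·y_inspection + 6·y_steel = 64.5 and 5·y_inspection + 4·y_steel = 59.5.
→ y_inspection = 5.5 and y_steel = 8.
bushings enters the basis when its profit ≥ yᵀa₃ = 5.5·3 + 8·1 = 24.5.

24.5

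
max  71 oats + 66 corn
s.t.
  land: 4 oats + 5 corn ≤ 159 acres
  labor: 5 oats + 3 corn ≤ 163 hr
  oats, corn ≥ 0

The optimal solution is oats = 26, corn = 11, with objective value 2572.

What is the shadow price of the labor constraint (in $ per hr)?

Both land and labor are binding at x*.
Dual feasibility on the basic columns requires 4·y_land + 5·y_labor = 71, 5·y_land + 3·y_labor = 66.
→ y_land = 9 and y_labor = 7.
Shadow price of labor = 7.

7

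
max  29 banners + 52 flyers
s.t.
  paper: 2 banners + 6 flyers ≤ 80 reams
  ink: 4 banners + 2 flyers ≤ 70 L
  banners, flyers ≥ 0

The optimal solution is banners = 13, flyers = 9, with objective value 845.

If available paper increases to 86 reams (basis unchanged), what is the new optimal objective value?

890

Both paper and ink are binding at x*.
From A_Bᵀ y = c: 2·y_paper + 4·y_ink = 29; 6·y_paper + 2·y_ink = 52.
→ y_paper = 7.5 and y_ink = 3.5.
Δz = y_paper·Δb = 7.5 × (6) = 45, so new z* = 845 + 45 = 890.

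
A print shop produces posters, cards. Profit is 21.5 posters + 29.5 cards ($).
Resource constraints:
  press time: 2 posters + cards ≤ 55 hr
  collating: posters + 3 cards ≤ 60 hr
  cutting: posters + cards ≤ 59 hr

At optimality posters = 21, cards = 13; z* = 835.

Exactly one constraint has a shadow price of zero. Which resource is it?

press time: 55/55 (binding)
collating: 60/60 (binding)
cutting: 34/59 (slack 25)
By complementary slackness, a constraint with positive slack has shadow price 0 → cutting.

cutting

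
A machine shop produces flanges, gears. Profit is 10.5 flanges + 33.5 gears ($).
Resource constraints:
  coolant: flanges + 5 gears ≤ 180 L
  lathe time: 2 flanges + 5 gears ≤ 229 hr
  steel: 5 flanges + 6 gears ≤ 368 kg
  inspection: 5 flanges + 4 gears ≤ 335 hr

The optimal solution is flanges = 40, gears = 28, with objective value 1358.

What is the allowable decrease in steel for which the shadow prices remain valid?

152

Binding constraints: coolant, steel. The basis is B = [[1,5],[5,6]] with det -19.
Per unit decrease in steel, x* moves by d = (-0.2632, 0.0526).
The basis stays optimal until flanges reaches 0; allowable decrease = 152 kg.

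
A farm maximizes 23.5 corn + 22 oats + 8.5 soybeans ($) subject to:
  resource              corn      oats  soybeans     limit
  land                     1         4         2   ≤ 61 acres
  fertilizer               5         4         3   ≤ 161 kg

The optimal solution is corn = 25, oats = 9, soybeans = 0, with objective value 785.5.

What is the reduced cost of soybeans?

At the optimum: land uses 61 of 61 (binding); fertilizer uses 161 of 161 (binding).
Dual feasibility on the basic columns requires 1·y_land + 5·y_fertilizer = 23.5, 4·y_land + 4·y_fertilizer = 22.
This yields shadow prices y_land = 1, y_fertilizer = 4.5.
Reduced cost of soybeans: c₃ − yᵀa₃ = 8.5 − (1·2 + 4.5·3) = 8.5 − 15.5 = -7.

-7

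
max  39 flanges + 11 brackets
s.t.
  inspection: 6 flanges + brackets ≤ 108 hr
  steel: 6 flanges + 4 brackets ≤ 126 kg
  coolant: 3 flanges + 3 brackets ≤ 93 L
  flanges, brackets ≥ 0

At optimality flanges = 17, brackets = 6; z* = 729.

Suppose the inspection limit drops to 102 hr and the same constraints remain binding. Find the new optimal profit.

699

At the optimum: inspection uses 108 of 108 (binding); steel uses 126 of 126 (binding); coolant uses 69 of 93 (slack = 24).
By complementary slackness, y = 0 for the non-binding constraint.
From A_Bᵀ y = c: 6·y_inspection + 6·y_steel = 39; 1·y_inspection + 4·y_steel = 11.
This yields shadow prices y_inspection = 5, y_steel = 1.5.
Δz = y_inspection·Δb = 5 × (-6) = -30, so new z* = 729 − 30 = 699.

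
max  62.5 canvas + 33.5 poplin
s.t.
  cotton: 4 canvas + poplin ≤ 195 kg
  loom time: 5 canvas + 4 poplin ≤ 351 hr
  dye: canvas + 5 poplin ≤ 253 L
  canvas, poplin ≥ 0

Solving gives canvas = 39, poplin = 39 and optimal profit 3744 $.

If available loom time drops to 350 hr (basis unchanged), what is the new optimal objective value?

3737.5

Binding: cotton and loom time. Non-binding: dye (19 unused).
By complementary slackness, y = 0 for the non-binding constraint.
Dual feasibility on the basic columns requires 4·y_cotton + 5·y_loom time = 62.5, 1·y_cotton + 4·y_loom time = 33.5.
This yields shadow prices y_cotton = 7.5, y_loom time = 6.5.
Δz = y_loom time·Δb = 6.5 × (-1) = -6.5, so new z* = 3744 − 6.5 = 3737.5.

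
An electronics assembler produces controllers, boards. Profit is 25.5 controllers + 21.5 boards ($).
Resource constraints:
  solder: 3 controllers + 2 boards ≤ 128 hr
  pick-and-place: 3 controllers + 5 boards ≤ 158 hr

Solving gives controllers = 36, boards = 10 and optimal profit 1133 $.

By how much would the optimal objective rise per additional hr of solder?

7

Check each constraint at x*: solder 128/128 (tight); pick-and-place 158/158 (tight).
From A_Bᵀ y = c: 3·y_solder + 3·y_pick-and-place = 25.5; 2·y_solder + 5·y_pick-and-place = 21.5.
Solving: y_solder = 7, y_pick-and-place = 1.5.
Shadow price of solder = 7.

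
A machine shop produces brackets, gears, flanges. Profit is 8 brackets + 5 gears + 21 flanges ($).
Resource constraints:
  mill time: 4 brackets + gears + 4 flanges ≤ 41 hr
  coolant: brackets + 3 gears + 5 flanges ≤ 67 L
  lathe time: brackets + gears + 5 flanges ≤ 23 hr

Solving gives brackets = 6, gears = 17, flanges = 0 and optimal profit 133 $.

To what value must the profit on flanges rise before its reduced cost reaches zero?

24

Binding: mill time and lathe time. Non-binding: coolant (10 unused).
By complementary slackness, y = 0 for the non-binding constraint.
Dual feasibility on the basic columns requires 4·y_mill time + 1·y_lathe time = 8, 1·y_mill time + 1·y_lathe time = 5.
This yields shadow prices y_mill time = 1, y_lathe time = 4.
flanges enters the basis when its profit ≥ yᵀa₃ = 1·4 + 4·5 = 24.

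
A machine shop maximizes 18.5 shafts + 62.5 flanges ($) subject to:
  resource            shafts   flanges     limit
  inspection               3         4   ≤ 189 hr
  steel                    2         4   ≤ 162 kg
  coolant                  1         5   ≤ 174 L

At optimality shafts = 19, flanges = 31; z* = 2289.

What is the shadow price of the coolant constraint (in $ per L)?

8.5

Check each constraint at x*: inspection 181/189 (slack 8); steel 162/162 (tight); coolant 174/174 (tight).
Since inspection is not tight, its dual is 0.
The binding rows give the dual system: 2·y_steel + 1·y_coolant = 18.5 and 4·y_steel + 5·y_coolant = 62.5.
→ y_steel = 5 and y_coolant = 8.5.
Shadow price of coolant = 8.5.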